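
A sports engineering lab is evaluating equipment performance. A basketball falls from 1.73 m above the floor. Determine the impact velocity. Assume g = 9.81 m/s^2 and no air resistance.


v = sqrt(2 * g * h)
v = sqrt(2 * 9.81 * 1.73)
v = sqrt(33.9426) = 5.826 m/s

5.826 m/s


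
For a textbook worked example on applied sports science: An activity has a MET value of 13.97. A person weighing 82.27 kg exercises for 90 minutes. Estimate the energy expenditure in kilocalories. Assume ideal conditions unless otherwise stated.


kcal = MET * mass * time_hr
Convert time: 90 min = 1.5 hr
kcal = 13.97 * 82.27 * 1.5
kcal = 1723.9678 kcal

1723.9678 kcal


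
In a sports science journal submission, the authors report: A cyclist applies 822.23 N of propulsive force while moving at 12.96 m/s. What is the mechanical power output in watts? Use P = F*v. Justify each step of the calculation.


P = F * v
P = 822.23 * 12.96
P = 10656.1008 W

10656.1008 W


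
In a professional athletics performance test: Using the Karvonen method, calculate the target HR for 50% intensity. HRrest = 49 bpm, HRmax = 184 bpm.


Target = HRrest + pct*(HRmax - HRrest)
Heart rate reserve = HRmax - HRrest = 184 - 49 = 135 bpm
Fraction = 50% = 0.5
Target = 49 + 0.5 * 135
Target = 49 + 67.5 = 116.5 bpm

116.5 bpm


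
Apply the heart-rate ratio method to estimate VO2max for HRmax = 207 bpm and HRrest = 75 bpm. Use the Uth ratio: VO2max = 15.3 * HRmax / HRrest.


VO2max = 15.3 * HRmax / HRrest
VO2max = 15.3 * 207 / 75
VO2max = 3167.1 / 75 = 42.228 mL/kg/min

42.228 mL/kg/min


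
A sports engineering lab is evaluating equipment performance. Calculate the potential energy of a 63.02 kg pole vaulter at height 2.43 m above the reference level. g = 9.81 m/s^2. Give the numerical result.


PE = m * g * h
PE = 63.02 * 9.81 * 2.43
PE = 618.2262 * 2.43 = 1502.2897 J

1502.2897 J


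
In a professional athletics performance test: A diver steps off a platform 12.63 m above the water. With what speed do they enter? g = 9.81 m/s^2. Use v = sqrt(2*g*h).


v = sqrt(2 * g * h)
v = sqrt(2 * 9.81 * 12.63)
v = sqrt(247.8006) = 15.7417 m/s

15.7417 m/s


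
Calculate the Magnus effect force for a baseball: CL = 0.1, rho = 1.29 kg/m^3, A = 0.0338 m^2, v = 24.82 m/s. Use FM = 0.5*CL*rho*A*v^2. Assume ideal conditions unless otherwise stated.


FM = 0.5 * CL * rho * A * v^2
FM = 0.5 * 0.1 * 1.29 * 0.0338 * 24.82^2
v^2 = 616.0324
FM = 0.5 * 0.1 * 1.29 * 0.0338 * 616.0324 = 1.343 N

1.343 N


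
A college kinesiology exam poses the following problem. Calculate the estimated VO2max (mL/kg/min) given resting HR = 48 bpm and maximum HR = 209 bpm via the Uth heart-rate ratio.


VO2max = 15.3 * HRmax / HRrest
VO2max = 15.3 * 209 / 48
VO2max = 3197.7 / 48 = 66.6188 mL/kg/min

66.6188 mL/kg/min


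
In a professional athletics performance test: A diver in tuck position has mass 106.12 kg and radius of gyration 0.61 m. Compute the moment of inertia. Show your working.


I = m * k^2
I = 106.12 * 0.61^2
I = 106.12 * 0.3721 = 39.4873 kg*m^2

39.4873 kg*m^2


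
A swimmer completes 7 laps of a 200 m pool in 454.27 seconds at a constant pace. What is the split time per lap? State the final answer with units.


Split time = total_time / n_laps = 454.27 / 7
Split time = 64.8957 s per lap

64.8957 s


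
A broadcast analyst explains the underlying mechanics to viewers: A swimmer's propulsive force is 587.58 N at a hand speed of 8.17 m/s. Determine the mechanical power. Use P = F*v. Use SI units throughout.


P = F * v
P = 587.58 * 8.17
P = 4800.5286 W

4800.5286 W


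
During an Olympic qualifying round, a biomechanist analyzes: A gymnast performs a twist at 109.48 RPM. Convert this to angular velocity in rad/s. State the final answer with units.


omega = RPM * 2 * pi / 60
omega = 109.48 * 2 * 3.14159 / 60
omega = 687.8831 / 60 = 11.4647 rad/s

11.4647 rad/s


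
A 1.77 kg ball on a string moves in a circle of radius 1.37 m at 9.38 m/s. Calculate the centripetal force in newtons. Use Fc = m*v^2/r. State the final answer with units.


Fc = m * v^2 / r
v^2 = 9.38^2 = 87.9844
Fc = 1.77 * 87.9844 / 1.37
Fc = 155.7324 / 1.37 = 113.6733 N

113.6733 N


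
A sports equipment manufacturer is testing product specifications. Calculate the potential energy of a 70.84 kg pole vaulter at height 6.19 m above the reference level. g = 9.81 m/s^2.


PE = m * g * h
PE = 70.84 * 9.81 * 6.19
PE = 694.9404 * 6.19 = 4301.6811 J

4301.6811 J


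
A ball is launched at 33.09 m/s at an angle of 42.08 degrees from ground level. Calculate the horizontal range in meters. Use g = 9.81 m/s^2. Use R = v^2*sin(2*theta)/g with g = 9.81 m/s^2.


R = v^2 * sin(2*theta) / g
Convert angle to radians: theta = 42.08 deg = 0.7344 rad
sin(2*theta) = sin(1.4689) = 0.9948
R = 33.09^2 * 0.9948 / 9.81
R = 1094.9481 * 0.9948 / 9.81 = 111.0362 m

111.0362 m


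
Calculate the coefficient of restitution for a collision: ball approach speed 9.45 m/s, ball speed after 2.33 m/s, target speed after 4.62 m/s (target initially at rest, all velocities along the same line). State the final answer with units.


e = (v2_after - v1_after) / (v1_before - v2_before)
Numerator = 4.62 - 2.33 = 2.29
Denominator = 9.45 - 0 = 9.45
e = 2.29 / 9.45 = 0.2423

0.2423


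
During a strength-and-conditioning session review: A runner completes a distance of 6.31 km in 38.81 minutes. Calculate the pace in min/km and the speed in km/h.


Pace = time / distance = 38.81 min / 6.31 km = 6.1506 min/km
Speed = distance / time_in_hours = 6.31 / 0.6468 hr
Speed = 9.7552 km/h

6.1506 min/km, 9.7552 km/h


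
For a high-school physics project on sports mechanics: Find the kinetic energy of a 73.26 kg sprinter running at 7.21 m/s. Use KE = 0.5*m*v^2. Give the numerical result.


KE = 0.5 * m * v^2
KE = 0.5 * 73.26 * 7.21^2
KE = 0.5 * 73.26 * 51.9841 = 1904.1776 J

1904.1776 J


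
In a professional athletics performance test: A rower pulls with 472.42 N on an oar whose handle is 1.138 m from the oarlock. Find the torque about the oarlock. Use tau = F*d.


tau = F * d
tau = 472.42 * 1.138
tau = 537.614 N*m

537.614 N*m


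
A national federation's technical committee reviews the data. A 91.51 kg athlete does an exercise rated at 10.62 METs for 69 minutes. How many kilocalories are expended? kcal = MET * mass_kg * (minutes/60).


kcal = MET * mass * time_hr
Convert time: 69 min = 1.15 hr
kcal = 10.62 * 91.51 * 1.15
kcal = 1117.6116 kcal

1117.6116 kcal


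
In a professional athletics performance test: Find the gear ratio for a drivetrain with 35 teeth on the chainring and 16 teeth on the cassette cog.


GR = front_teeth / rear_teeth
GR = 35 / 16
GR = 2.1875

2.1875


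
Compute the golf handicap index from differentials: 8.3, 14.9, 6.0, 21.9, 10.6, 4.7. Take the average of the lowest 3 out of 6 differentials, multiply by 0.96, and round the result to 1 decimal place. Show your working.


All differentials: 8.3, 14.9, 6.0, 21.9, 10.6, 4.7
Sorted: 4.7, 6.0, 8.3, 10.6, 14.9, 21.9
Best 3: 4.7, 6.0, 8.3
Average of best = 19 / 3 = 6.3333
Raw index = 6.3333 * 0.96 = 6.08
Handicap index = round(6.08, 1) = 6.1

6.1


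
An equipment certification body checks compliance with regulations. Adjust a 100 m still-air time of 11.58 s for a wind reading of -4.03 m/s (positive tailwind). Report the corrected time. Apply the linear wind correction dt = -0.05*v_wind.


dt = -0.05 * v_wind = -0.05 * -4.03 = 0.2015 s
t_corrected = t_still + dt = 11.58 + (0.2015)
t_corrected = 11.7815 s

11.7815 s


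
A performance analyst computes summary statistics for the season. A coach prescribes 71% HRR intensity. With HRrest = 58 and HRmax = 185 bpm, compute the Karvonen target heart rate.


Target = HRrest + pct*(HRmax - HRrest)
Heart rate reserve = HRmax - HRrest = 185 - 58 = 127 bpm
Fraction = 71% = 0.71
Target = 58 + 0.71 * 127
Target = 58 + 90.17 = 148.17 bpm

148.17 bpm


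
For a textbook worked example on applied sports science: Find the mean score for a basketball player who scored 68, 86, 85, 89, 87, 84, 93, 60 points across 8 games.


Average = sum / n
Sum = 652
Average = 652 / 8 = 81.5

81.5


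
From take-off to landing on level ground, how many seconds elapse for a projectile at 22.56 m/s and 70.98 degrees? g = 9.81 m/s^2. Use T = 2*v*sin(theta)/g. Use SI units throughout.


T = 2*v*sin(theta)/g
sin(theta) = sin(70.98 deg) = 0.9454
T = 2*22.56*0.9454 / 9.81
T = 42.6567 / 9.81 = 4.3483 s

4.3483 s


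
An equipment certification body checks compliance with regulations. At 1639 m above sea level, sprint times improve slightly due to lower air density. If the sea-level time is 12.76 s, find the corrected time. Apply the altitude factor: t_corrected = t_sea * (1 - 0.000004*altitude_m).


Correction factor = 1 - 0.000004 * 1639 = 0.993444
t_corrected = t_sea * factor = 12.76 * 0.993444
t_corrected = 12.6763 s

12.6763 s


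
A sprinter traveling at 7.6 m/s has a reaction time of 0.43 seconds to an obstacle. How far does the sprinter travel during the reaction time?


d = v * t
d = 7.6 * 0.43
d = 3.268 m

3.268 m


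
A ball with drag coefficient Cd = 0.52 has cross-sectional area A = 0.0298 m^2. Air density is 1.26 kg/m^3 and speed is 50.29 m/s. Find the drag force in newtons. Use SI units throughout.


Fd = 0.5 * Cd * rho * A * v^2
Fd = 0.5 * 0.52 * 1.26 * 0.0298 * 50.29^2
v^2 = 2529.0841
Fd = 0.5 * 0.52 * 1.26 * 0.0298 * 2529.0841 = 24.6901 N

24.6901 N


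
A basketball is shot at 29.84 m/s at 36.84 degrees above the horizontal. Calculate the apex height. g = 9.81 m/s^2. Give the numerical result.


H = (v*sin(theta))^2 / (2*g)
vy = v*sin(theta) = 29.84 * sin(36.84 deg) = 17.8915 m/s
H = vy^2 / (2*g) = 320.1072 / (2*9.81)
H = 320.1072 / 19.62 = 16.3154 m

16.3154 m


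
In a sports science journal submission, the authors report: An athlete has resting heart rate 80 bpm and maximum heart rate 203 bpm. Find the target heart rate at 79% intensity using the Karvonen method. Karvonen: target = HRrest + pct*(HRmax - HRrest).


Target = HRrest + pct*(HRmax - HRrest)
Heart rate reserve = HRmax - HRrest = 203 - 80 = 123 bpm
Fraction = 79% = 0.79
Target = 80 + 0.79 * 123
Target = 80 + 97.17 = 177.17 bpm

177.17 bpm


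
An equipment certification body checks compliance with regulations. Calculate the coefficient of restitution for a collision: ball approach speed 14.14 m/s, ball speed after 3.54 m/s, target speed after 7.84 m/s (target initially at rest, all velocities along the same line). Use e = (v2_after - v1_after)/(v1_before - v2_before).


e = (v2_after - v1_after) / (v1_before - v2_before)
Numerator = 7.84 - 3.54 = 4.3
Denominator = 14.14 - 0 = 14.14
e = 4.3 / 14.14 = 0.3041

0.3041


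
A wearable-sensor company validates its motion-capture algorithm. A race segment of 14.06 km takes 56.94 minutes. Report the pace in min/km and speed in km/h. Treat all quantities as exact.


Pace = time / distance = 56.94 min / 14.06 km = 4.0498 min/km
Speed = distance / time_in_hours = 14.06 / 0.949 hr
Speed = 14.8156 km/h

4.0498 min/km, 14.8156 km/h


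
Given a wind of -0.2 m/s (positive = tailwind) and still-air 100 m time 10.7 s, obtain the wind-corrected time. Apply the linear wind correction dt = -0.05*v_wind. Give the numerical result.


dt = -0.05 * v_wind = -0.05 * -0.2 = 0.01 s
t_corrected = t_still + dt = 10.7 + (0.01)
t_corrected = 10.71 s

10.71 s


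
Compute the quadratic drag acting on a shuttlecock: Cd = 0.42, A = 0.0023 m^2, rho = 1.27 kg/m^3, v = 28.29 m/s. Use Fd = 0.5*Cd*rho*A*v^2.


Fd = 0.5 * Cd * rho * A * v^2
Fd = 0.5 * 0.42 * 1.27 * 0.0023 * 28.29^2
v^2 = 800.3241
Fd = 0.5 * 0.42 * 1.27 * 0.0023 * 800.3241 = 0.4909 N

0.4909 N


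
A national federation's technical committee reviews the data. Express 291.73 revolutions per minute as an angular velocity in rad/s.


omega = RPM * 2 * pi / 60
omega = 291.73 * 2 * 3.14159 / 60
omega = 1832.9936 / 60 = 30.5499 rad/s

30.5499 rad/s


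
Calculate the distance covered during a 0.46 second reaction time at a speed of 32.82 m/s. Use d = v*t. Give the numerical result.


d = v * t
d = 32.82 * 0.46
d = 15.0972 m

15.0972 m


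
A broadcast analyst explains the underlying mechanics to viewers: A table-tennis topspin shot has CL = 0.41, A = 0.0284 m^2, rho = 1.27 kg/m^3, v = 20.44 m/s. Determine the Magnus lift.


FM = 0.5 * CL * rho * A * v^2
FM = 0.5 * 0.41 * 1.27 * 0.0284 * 20.44^2
v^2 = 417.7936
FM = 0.5 * 0.41 * 1.27 * 0.0284 * 417.7936 = 3.0891 N

3.0891 N


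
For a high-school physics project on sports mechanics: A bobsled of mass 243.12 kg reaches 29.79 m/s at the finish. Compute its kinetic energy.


KE = 0.5 * m * v^2
KE = 0.5 * 243.12 * 29.79^2
KE = 0.5 * 243.12 * 887.4441 = 107877.7048 J

107877.7048 J


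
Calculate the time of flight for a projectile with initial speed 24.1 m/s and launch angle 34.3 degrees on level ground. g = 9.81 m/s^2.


T = 2*v*sin(theta)/g
sin(theta) = sin(34.3 deg) = 0.5635
T = 2*24.1*0.5635 / 9.81
T = 27.162 / 9.81 = 2.7688 s

2.7688 s


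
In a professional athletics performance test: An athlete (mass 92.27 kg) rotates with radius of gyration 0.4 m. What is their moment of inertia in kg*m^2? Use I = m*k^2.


I = m * k^2
I = 92.27 * 0.4^2
I = 92.27 * 0.16 = 14.7632 kg*m^2

14.7632 kg*m^2


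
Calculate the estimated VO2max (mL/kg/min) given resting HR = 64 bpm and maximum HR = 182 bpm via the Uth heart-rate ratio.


VO2max = 15.3 * HRmax / HRrest
VO2max = 15.3 * 182 / 64
VO2max = 2784.6 / 64 = 43.5094 mL/kg/min

43.5094 mL/kg/min


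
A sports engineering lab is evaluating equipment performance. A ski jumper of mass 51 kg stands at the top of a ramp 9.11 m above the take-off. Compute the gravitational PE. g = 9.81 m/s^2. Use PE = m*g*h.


PE = m * g * h
PE = 51 * 9.81 * 9.11
PE = 500.31 * 9.11 = 4557.8241 J

4557.8241 J


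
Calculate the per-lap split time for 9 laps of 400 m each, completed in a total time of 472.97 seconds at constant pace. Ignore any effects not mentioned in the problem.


Split time = total_time / n_laps = 472.97 / 9
Split time = 52.5522 s per lap

52.5522 s


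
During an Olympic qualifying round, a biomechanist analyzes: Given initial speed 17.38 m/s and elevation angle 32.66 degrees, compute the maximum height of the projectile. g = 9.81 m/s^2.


H = (v*sin(theta))^2 / (2*g)
vy = v*sin(theta) = 17.38 * sin(32.66 deg) = 9.3792 m/s
H = vy^2 / (2*g) = 87.9687 / (2*9.81)
H = 87.9687 / 19.62 = 4.4836 m

4.4836 m


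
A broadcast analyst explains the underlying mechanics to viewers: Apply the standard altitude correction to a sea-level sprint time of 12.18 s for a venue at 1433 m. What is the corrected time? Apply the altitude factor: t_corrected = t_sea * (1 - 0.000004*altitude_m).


Correction factor = 1 - 0.000004 * 1433 = 0.994268
t_corrected = t_sea * factor = 12.18 * 0.994268
t_corrected = 12.1102 s

12.1102 s


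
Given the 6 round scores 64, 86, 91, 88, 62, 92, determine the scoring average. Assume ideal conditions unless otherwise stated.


Average = sum / n
Sum = 483
Average = 483 / 6 = 80.5

80.5


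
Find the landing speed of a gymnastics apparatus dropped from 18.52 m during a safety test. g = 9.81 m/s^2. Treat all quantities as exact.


v = sqrt(2 * g * h)
v = sqrt(2 * 9.81 * 18.52)
v = sqrt(363.3624) = 19.0621 m/s

19.0621 m/s


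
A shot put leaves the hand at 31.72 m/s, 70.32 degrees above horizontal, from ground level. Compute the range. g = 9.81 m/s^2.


R = v^2 * sin(2*theta) / g
Convert angle to radians: theta = 70.32 deg = 1.2273 rad
sin(2*theta) = sin(2.4546) = 0.6342
R = 31.72^2 * 0.6342 / 9.81
R = 1006.1584 * 0.6342 / 9.81 = 65.0455 m

65.0455 m


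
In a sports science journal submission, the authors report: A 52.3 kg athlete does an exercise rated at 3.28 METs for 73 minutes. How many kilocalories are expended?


kcal = MET * mass * time_hr
Convert time: 73 min = 1.2167 hr
kcal = 3.28 * 52.3 * 1.2167
kcal = 208.7119 kcal

208.7119 kcal


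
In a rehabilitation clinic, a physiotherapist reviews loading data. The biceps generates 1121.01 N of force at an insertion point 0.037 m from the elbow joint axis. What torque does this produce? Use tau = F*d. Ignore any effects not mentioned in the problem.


tau = F * d
tau = 1121.01 * 0.037
tau = 41.4774 N*m

41.4774 N*m


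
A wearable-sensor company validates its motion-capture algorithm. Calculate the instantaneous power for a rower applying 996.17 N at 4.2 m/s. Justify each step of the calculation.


P = F * v
P = 996.17 * 4.2
P = 4183.914 W

4183.914 W


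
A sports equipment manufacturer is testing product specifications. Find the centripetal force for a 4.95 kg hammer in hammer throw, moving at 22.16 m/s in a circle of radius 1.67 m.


Fc = m * v^2 / r
v^2 = 22.16^2 = 491.0656
Fc = 4.95 * 491.0656 / 1.67
Fc = 2430.7747 / 1.67 = 1455.5537 N

1455.5537 N


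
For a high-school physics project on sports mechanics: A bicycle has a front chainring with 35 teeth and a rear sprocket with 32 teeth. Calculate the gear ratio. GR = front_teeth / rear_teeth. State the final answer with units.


GR = front_teeth / rear_teeth
GR = 35 / 32
GR = 1.0938

1.0938


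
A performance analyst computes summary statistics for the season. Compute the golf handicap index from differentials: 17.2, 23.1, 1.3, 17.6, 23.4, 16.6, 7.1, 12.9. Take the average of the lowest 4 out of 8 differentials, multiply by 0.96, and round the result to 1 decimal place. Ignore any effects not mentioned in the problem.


All differentials: 17.2, 23.1, 1.3, 17.6, 23.4, 16.6, 7.1, 12.9
Sorted: 1.3, 7.1, 12.9, 16.6, 17.2, 17.6, 23.1, 23.4
Best 4: 1.3, 7.1, 12.9, 16.6
Average of best = 37.9 / 4 = 9.475
Raw index = 9.475 * 0.96 = 9.096
Handicap index = round(9.096, 1) = 9.1

9.1


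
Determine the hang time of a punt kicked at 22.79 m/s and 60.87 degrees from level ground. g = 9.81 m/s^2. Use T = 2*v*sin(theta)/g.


T = 2*v*sin(theta)/g
sin(theta) = sin(60.87 deg) = 0.8735
T = 2*22.79*0.8735 / 9.81
T = 39.8149 / 9.81 = 4.0586 s

4.0586 s


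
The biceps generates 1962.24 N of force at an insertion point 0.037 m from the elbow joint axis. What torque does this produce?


tau = F * d
tau = 1962.24 * 0.037
tau = 72.6029 N*m

72.6029 N*m


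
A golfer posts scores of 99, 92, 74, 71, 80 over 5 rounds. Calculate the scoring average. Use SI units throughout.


Average = sum / n
Sum = 416
Average = 416 / 5 = 83.2

83.2


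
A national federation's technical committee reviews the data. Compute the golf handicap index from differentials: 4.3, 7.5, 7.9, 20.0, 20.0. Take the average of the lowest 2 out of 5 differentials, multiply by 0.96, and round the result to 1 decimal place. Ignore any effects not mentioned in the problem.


All differentials: 4.3, 7.5, 7.9, 20.0, 20.0
Sorted: 4.3, 7.5, 7.9, 20.0, 20.0
Best 2: 4.3, 7.5
Average of best = 11.8 / 2 = 5.9
Raw index = 5.9 * 0.96 = 5.664
Handicap index = round(5.664, 1) = 5.7

5.7


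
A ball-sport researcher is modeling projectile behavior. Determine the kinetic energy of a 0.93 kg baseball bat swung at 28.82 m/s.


KE = 0.5 * m * v^2
KE = 0.5 * 0.93 * 28.82^2
KE = 0.5 * 0.93 * 830.5924 = 386.2255 J

386.2255 J


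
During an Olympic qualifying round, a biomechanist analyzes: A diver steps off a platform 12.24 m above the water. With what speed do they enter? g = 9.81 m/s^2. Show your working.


v = sqrt(2 * g * h)
v = sqrt(2 * 9.81 * 12.24)
v = sqrt(240.1488) = 15.4967 m/s

15.4967 m/s


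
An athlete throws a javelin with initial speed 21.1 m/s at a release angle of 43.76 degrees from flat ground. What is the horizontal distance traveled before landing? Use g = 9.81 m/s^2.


R = v^2 * sin(2*theta) / g
Convert angle to radians: theta = 43.76 deg = 0.7638 rad
sin(2*theta) = sin(1.5275) = 0.9991
R = 21.1^2 * 0.9991 / 9.81
R = 445.21 * 0.9991 / 9.81 = 45.3408 m

45.3408 m


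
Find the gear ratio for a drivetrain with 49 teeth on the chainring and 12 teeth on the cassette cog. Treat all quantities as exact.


GR = front_teeth / rear_teeth
GR = 49 / 12
GR = 4.0833

4.0833


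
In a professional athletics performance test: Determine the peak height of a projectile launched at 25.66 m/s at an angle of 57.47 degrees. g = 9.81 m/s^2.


H = (v*sin(theta))^2 / (2*g)
vy = v*sin(theta) = 25.66 * sin(57.47 deg) = 21.6342 m/s
H = vy^2 / (2*g) = 468.0387 / (2*9.81)
H = 468.0387 / 19.62 = 23.8552 m

23.8552 m


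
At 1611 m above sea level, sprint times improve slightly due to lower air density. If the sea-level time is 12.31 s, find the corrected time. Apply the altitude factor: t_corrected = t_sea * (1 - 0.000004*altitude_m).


Correction factor = 1 - 0.000004 * 1611 = 0.993556
t_corrected = t_sea * factor = 12.31 * 0.993556
t_corrected = 12.2307 s

12.2307 s


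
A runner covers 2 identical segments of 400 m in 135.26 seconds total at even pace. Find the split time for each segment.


Split time = total_time / n_laps = 135.26 / 2
Split time = 67.63 s per lap

67.63 s


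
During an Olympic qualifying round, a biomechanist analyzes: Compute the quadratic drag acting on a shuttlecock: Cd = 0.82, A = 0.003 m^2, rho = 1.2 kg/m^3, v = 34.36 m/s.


Fd = 0.5 * Cd * rho * A * v^2
Fd = 0.5 * 0.82 * 1.2 * 0.003 * 34.36^2
v^2 = 1180.6096
Fd = 0.5 * 0.82 * 1.2 * 0.003 * 1180.6096 = 1.7426 N

1.7426 N


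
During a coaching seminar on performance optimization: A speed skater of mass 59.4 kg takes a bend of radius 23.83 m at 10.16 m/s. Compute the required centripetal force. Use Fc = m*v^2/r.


Fc = m * v^2 / r
v^2 = 10.16^2 = 103.2256
Fc = 59.4 * 103.2256 / 23.83
Fc = 6131.6006 / 23.83 = 257.3059 N

257.3059 N


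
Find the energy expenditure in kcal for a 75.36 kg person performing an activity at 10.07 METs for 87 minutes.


kcal = MET * mass * time_hr
Convert time: 87 min = 1.45 hr
kcal = 10.07 * 75.36 * 1.45
kcal = 1100.369 kcal

1100.369 kcal


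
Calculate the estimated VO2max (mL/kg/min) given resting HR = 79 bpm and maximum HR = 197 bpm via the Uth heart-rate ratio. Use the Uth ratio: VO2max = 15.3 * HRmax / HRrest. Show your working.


VO2max = 15.3 * HRmax / HRrest
VO2max = 15.3 * 197 / 79
VO2max = 3014.1 / 79 = 38.1532 mL/kg/min

38.1532 mL/kg/min


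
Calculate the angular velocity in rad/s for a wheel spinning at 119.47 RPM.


omega = RPM * 2 * pi / 60
omega = 119.47 * 2 * 3.14159 / 60
omega = 750.6521 / 60 = 12.5109 rad/s

12.5109 rad/s


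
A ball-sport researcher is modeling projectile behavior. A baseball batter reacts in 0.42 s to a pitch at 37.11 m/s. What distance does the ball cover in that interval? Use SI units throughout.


d = v * t
d = 37.11 * 0.42
d = 15.5862 m

15.5862 m


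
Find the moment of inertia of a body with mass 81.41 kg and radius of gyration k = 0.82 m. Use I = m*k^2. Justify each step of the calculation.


I = m * k^2
I = 81.41 * 0.82^2
I = 81.41 * 0.6724 = 54.7401 kg*m^2

54.7401 kg*m^2


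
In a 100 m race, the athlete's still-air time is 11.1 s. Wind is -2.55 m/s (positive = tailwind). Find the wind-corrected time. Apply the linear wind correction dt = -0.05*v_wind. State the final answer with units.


dt = -0.05 * v_wind = -0.05 * -2.55 = 0.1275 s
t_corrected = t_still + dt = 11.1 + (0.1275)
t_corrected = 11.2275 s

11.2275 s


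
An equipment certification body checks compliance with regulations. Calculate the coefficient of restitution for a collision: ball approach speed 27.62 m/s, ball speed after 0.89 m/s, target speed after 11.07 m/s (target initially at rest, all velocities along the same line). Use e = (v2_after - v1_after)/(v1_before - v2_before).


e = (v2_after - v1_after) / (v1_before - v2_before)
Numerator = 11.07 - 0.89 = 10.18
Denominator = 27.62 - 0 = 27.62
e = 10.18 / 27.62 = 0.3686

0.3686


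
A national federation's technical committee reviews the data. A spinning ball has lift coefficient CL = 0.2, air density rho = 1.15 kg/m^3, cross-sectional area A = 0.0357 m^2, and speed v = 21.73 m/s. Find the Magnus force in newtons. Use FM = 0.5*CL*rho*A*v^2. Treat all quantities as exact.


FM = 0.5 * CL * rho * A * v^2
FM = 0.5 * 0.2 * 1.15 * 0.0357 * 21.73^2
v^2 = 472.1929
FM = 0.5 * 0.2 * 1.15 * 0.0357 * 472.1929 = 1.9386 N

1.9386 N


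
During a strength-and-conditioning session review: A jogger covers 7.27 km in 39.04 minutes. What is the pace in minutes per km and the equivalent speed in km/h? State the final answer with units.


Pace = time / distance = 39.04 min / 7.27 km = 5.37 min/km
Speed = distance / time_in_hours = 7.27 / 0.6507 hr
Speed = 11.1732 km/h

5.37 min/km, 11.1732 km/h


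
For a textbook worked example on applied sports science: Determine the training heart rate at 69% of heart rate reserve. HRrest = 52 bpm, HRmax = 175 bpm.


Target = HRrest + pct*(HRmax - HRrest)
Heart rate reserve = HRmax - HRrest = 175 - 52 = 123 bpm
Fraction = 69% = 0.69
Target = 52 + 0.69 * 123
Target = 52 + 84.87 = 136.87 bpm

136.87 bpm


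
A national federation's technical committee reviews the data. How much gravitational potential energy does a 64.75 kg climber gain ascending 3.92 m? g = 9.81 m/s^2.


PE = m * g * h
PE = 64.75 * 9.81 * 3.92
PE = 635.1975 * 3.92 = 2489.9742 J

2489.9742 J


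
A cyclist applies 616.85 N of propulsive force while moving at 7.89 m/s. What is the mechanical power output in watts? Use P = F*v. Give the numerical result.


P = F * v
P = 616.85 * 7.89
P = 4866.9465 W

4866.9465 W


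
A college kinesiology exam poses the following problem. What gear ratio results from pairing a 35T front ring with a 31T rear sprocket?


GR = front_teeth / rear_teeth
GR = 35 / 31
GR = 1.129

1.129


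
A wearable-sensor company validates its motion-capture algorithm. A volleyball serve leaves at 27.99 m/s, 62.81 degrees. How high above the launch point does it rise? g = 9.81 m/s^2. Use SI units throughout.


H = (v*sin(theta))^2 / (2*g)
vy = v*sin(theta) = 27.99 * sin(62.81 deg) = 24.897 m/s
H = vy^2 / (2*g) = 619.8605 / (2*9.81)
H = 619.8605 / 19.62 = 31.5933 m

31.5933 m


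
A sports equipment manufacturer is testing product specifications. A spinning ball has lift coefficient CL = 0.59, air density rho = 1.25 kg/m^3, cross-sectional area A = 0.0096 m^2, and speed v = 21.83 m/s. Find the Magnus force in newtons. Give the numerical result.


FM = 0.5 * CL * rho * A * v^2
FM = 0.5 * 0.59 * 1.25 * 0.0096 * 21.83^2
v^2 = 476.5489
FM = 0.5 * 0.59 * 1.25 * 0.0096 * 476.5489 = 1.687 N

1.687 N


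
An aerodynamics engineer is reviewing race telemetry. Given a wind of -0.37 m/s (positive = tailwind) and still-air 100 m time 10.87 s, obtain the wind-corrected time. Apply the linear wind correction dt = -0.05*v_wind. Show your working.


dt = -0.05 * v_wind = -0.05 * -0.37 = 0.0185 s
t_corrected = t_still + dt = 10.87 + (0.0185)
t_corrected = 10.8885 s

10.8885 s


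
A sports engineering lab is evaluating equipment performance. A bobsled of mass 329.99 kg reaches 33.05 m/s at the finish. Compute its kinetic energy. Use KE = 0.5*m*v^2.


KE = 0.5 * m * v^2
KE = 0.5 * 329.99 * 33.05^2
KE = 0.5 * 329.99 * 1092.3025 = 180224.451 J

180224.451 J


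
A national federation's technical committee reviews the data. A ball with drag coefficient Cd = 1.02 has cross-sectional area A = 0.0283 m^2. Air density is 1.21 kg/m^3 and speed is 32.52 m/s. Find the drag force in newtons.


Fd = 0.5 * Cd * rho * A * v^2
Fd = 0.5 * 1.02 * 1.21 * 0.0283 * 32.52^2
v^2 = 1057.5504
Fd = 0.5 * 1.02 * 1.21 * 0.0283 * 1057.5504 = 18.469 N

18.469 N


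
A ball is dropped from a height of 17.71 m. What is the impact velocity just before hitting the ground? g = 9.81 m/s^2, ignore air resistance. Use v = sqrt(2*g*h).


v = sqrt(2 * g * h)
v = sqrt(2 * 9.81 * 17.71)
v = sqrt(347.4702) = 18.6406 m/s

18.6406 m/s


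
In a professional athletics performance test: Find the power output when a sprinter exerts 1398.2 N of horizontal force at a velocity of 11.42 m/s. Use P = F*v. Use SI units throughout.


P = F * v
P = 1398.2 * 11.42
P = 15967.444 W

15967.444 W


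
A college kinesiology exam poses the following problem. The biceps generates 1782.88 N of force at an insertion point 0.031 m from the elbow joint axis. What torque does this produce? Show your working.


tau = F * d
tau = 1782.88 * 0.031
tau = 55.2693 N*m

55.2693 N*m


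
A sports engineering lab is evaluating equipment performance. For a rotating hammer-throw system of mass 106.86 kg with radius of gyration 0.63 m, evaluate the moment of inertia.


I = m * k^2
I = 106.86 * 0.63^2
I = 106.86 * 0.3969 = 42.4127 kg*m^2

42.4127 kg*m^2


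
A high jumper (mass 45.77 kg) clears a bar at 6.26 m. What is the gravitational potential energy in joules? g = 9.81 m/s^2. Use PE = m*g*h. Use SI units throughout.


PE = m * g * h
PE = 45.77 * 9.81 * 6.26
PE = 449.0037 * 6.26 = 2810.7632 J

2810.7632 J


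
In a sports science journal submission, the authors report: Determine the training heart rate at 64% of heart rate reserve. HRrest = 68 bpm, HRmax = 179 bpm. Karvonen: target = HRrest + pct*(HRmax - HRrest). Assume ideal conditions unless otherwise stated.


Target = HRrest + pct*(HRmax - HRrest)
Heart rate reserve = HRmax - HRrest = 179 - 68 = 111 bpm
Fraction = 64% = 0.64
Target = 68 + 0.64 * 111
Target = 68 + 71.04 = 139.04 bpm

139.04 bpm


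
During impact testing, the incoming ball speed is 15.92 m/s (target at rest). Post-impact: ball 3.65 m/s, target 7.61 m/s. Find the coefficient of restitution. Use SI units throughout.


e = (v2_after - v1_after) / (v1_before - v2_before)
Numerator = 7.61 - 3.65 = 3.96
Denominator = 15.92 - 0 = 15.92
e = 3.96 / 15.92 = 0.2487

0.2487


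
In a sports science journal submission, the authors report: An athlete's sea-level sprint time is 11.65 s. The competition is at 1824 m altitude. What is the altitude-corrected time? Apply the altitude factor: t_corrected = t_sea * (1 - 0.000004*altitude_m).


Correction factor = 1 - 0.000004 * 1824 = 0.992704
t_corrected = t_sea * factor = 11.65 * 0.992704
t_corrected = 11.565 s

11.565 s


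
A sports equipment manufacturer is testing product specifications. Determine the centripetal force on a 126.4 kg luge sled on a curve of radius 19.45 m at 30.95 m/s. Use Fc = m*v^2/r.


Fc = m * v^2 / r
v^2 = 30.95^2 = 957.9025
Fc = 126.4 * 957.9025 / 19.45
Fc = 121078.876 / 19.45 = 6225.135 N

6225.135 N


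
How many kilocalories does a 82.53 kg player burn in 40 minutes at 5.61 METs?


kcal = MET * mass * time_hr
Convert time: 40 min = 0.6667 hr
kcal = 5.61 * 82.53 * 0.6667
kcal = 308.6622 kcal

308.6622 kcal


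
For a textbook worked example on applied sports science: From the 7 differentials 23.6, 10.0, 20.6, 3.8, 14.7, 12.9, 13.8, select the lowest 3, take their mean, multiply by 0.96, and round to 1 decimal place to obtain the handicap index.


All differentials: 23.6, 10.0, 20.6, 3.8, 14.7, 12.9, 13.8
Sorted: 3.8, 10.0, 12.9, 13.8, 14.7, 20.6, 23.6
Best 3: 3.8, 10.0, 12.9
Average of best = 26.7 / 3 = 8.9
Raw index = 8.9 * 0.96 = 8.544
Handicap index = round(8.544, 1) = 8.5

8.5


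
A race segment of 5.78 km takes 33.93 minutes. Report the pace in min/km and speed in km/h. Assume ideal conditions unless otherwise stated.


Pace = time / distance = 33.93 min / 5.78 km = 5.8702 min/km
Speed = distance / time_in_hours = 5.78 / 0.5655 hr
Speed = 10.221 km/h

5.8702 min/km, 10.221 km/h


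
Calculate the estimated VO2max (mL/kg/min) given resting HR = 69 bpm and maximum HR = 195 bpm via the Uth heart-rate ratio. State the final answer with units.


VO2max = 15.3 * HRmax / HRrest
VO2max = 15.3 * 195 / 69
VO2max = 2983.5 / 69 = 43.2391 mL/kg/min

43.2391 mL/kg/min


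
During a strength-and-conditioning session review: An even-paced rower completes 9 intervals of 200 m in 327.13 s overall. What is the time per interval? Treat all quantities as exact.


Split time = total_time / n_laps = 327.13 / 9
Split time = 36.3478 s per lap

36.3478 s


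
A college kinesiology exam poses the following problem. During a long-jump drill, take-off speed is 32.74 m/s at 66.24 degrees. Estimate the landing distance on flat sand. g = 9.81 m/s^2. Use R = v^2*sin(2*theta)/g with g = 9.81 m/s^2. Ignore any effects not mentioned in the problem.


R = v^2 * sin(2*theta) / g
Convert angle to radians: theta = 66.24 deg = 1.1561 rad
sin(2*theta) = sin(2.3122) = 0.7375
R = 32.74^2 * 0.7375 / 9.81
R = 1071.9076 * 0.7375 / 9.81 = 80.5857 m

80.5857 m


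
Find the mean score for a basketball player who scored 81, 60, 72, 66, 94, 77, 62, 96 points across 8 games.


Average = sum / n
Sum = 608
Average = 608 / 8 = 76

76


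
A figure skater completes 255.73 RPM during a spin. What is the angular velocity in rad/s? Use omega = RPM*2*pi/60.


omega = RPM * 2 * pi / 60
omega = 255.73 * 2 * 3.14159 / 60
omega = 1606.799 / 60 = 26.78 rad/s

26.78 rad/s


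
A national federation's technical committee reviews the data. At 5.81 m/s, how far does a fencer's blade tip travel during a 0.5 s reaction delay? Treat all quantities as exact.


d = v * t
d = 5.81 * 0.5
d = 2.905 m

2.905 m


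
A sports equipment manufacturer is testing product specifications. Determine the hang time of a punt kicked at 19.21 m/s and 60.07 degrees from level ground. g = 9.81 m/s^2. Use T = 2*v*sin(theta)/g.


T = 2*v*sin(theta)/g
sin(theta) = sin(60.07 deg) = 0.8666
T = 2*19.21*0.8666 / 9.81
T = 33.2961 / 9.81 = 3.3941 s

3.3941 s


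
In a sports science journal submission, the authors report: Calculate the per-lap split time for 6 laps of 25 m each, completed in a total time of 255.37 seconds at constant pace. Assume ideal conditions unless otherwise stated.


Split time = total_time / n_laps = 255.37 / 6
Split time = 42.5617 s per lap

42.5617 s


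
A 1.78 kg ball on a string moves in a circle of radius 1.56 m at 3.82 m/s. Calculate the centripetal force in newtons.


Fc = m * v^2 / r
v^2 = 3.82^2 = 14.5924
Fc = 1.78 * 14.5924 / 1.56
Fc = 25.9745 / 1.56 = 16.6503 N

16.6503 N


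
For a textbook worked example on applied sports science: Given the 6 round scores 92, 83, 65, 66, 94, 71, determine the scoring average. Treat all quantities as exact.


Average = sum / n
Sum = 471
Average = 471 / 6 = 78.5

78.5


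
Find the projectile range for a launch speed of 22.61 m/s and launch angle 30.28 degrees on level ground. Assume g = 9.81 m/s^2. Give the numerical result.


R = v^2 * sin(2*theta) / g
Convert angle to radians: theta = 30.28 deg = 0.5285 rad
sin(2*theta) = sin(1.057) = 0.8709
R = 22.61^2 * 0.8709 / 9.81
R = 511.2121 * 0.8709 / 9.81 = 45.3822 m

45.3822 m


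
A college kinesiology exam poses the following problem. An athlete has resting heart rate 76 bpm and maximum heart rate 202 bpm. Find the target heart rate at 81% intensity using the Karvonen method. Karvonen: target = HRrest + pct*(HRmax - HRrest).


Target = HRrest + pct*(HRmax - HRrest)
Heart rate reserve = HRmax - HRrest = 202 - 76 = 126 bpm
Fraction = 81% = 0.81
Target = 76 + 0.81 * 126
Target = 76 + 102.06 = 178.06 bpm

178.06 bpm


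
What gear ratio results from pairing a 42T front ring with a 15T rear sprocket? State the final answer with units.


GR = front_teeth / rear_teeth
GR = 42 / 15
GR = 2.8

2.8


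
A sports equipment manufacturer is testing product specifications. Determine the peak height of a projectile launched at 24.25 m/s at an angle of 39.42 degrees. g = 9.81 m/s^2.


H = (v*sin(theta))^2 / (2*g)
vy = v*sin(theta) = 24.25 * sin(39.42 deg) = 15.3988 m/s
H = vy^2 / (2*g) = 237.1217 / (2*9.81)
H = 237.1217 / 19.62 = 12.0857 m

12.0857 m


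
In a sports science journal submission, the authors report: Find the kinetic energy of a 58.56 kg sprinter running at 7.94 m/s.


KE = 0.5 * m * v^2
KE = 0.5 * 58.56 * 7.94^2
KE = 0.5 * 58.56 * 63.0436 = 1845.9166 J

1845.9166 J


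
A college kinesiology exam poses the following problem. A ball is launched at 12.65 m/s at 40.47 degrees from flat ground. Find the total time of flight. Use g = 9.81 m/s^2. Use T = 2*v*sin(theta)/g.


T = 2*v*sin(theta)/g
sin(theta) = sin(40.47 deg) = 0.649
T = 2*12.65*0.649 / 9.81
T = 16.421 / 9.81 = 1.6739 s

1.6739 s


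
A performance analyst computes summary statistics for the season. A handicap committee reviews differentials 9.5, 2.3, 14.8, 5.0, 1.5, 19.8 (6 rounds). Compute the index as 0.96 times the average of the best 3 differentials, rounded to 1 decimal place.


All differentials: 9.5, 2.3, 14.8, 5.0, 1.5, 19.8
Sorted: 1.5, 2.3, 5.0, 9.5, 14.8, 19.8
Best 3: 1.5, 2.3, 5.0
Average of best = 8.8 / 3 = 2.9333
Raw index = 2.9333 * 0.96 = 2.816
Handicap index = round(2.816, 1) = 2.8

2.8


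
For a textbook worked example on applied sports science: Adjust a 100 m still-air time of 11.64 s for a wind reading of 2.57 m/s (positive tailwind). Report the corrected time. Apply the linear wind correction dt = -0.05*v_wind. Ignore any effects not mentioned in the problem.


dt = -0.05 * v_wind = -0.05 * 2.57 = -0.1285 s
t_corrected = t_still + dt = 11.64 + (-0.1285)
t_corrected = 11.5115 s

11.5115 s


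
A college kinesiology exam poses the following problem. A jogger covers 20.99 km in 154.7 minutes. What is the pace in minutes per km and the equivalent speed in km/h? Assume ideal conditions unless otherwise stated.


Pace = time / distance = 154.7 min / 20.99 km = 7.3702 min/km
Speed = distance / time_in_hours = 20.99 / 2.5783 hr
Speed = 8.1409 km/h

7.3702 min/km, 8.1409 km/h


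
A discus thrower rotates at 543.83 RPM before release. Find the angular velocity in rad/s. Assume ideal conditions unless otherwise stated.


omega = RPM * 2 * pi / 60
omega = 543.83 * 2 * 3.14159 / 60
omega = 3416.9847 / 60 = 56.9497 rad/s

56.9497 rad/s


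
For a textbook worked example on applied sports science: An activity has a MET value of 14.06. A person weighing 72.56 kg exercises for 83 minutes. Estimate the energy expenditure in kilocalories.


kcal = MET * mass * time_hr
Convert time: 83 min = 1.3833 hr
kcal = 14.06 * 72.56 * 1.3833
kcal = 1411.2678 kcal

1411.2678 kcal


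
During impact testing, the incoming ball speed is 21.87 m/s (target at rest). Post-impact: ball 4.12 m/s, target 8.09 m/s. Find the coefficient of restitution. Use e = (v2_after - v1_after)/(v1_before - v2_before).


e = (v2_after - v1_after) / (v1_before - v2_before)
Numerator = 8.09 - 4.12 = 3.97
Denominator = 21.87 - 0 = 21.87
e = 3.97 / 21.87 = 0.1815

0.1815


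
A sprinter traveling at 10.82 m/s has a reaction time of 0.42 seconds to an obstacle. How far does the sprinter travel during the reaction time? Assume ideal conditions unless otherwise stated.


d = v * t
d = 10.82 * 0.42
d = 4.5444 m

4.5444 m


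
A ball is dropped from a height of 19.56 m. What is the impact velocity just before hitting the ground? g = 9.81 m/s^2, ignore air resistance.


v = sqrt(2 * g * h)
v = sqrt(2 * 9.81 * 19.56)
v = sqrt(383.7672) = 19.59 m/s

19.59 m/s


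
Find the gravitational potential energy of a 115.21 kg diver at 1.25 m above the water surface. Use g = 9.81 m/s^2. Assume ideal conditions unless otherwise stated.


PE = m * g * h
PE = 115.21 * 9.81 * 1.25
PE = 1130.2101 * 1.25 = 1412.7626 J

1412.7626 J


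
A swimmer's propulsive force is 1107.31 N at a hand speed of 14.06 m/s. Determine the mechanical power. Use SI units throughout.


P = F * v
P = 1107.31 * 14.06
P = 15568.7786 W

15568.7786 W


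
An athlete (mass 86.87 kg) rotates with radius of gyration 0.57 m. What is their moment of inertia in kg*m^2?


I = m * k^2
I = 86.87 * 0.57^2
I = 86.87 * 0.3249 = 28.2241 kg*m^2

28.2241 kg*m^2


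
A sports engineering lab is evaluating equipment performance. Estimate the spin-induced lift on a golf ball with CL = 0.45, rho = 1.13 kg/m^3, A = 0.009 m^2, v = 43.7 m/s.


FM = 0.5 * CL * rho * A * v^2
FM = 0.5 * 0.45 * 1.13 * 0.009 * 43.7^2
v^2 = 1909.69
FM = 0.5 * 0.45 * 1.13 * 0.009 * 1909.69 = 4.3698 N

4.3698 N
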